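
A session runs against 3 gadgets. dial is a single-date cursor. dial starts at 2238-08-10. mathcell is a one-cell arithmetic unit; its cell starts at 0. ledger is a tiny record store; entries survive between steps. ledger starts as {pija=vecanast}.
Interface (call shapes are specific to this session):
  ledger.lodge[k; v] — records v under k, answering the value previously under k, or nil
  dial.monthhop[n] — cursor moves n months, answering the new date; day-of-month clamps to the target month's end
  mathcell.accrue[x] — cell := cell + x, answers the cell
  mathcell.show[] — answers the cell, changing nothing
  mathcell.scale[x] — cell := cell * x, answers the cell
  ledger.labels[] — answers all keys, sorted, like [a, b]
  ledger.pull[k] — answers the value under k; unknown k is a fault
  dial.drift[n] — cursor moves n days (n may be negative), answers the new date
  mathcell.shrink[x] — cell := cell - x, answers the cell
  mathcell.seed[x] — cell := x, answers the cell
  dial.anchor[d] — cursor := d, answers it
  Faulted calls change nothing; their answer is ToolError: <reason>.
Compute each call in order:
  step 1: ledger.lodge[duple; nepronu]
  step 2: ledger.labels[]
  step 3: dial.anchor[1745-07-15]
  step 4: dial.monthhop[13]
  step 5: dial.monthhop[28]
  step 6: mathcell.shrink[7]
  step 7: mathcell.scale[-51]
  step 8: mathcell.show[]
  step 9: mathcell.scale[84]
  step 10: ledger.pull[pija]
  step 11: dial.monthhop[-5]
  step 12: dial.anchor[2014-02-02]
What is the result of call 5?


Answer: 1748-12-15

Derivation:
Invoking lodge using k='duple', v='nepronu', and see nil.
Now I run labels, and see [duple, pija].
I use anchor using d='1745-07-15', → 1745-07-15.
I run monthhop using n='13', and observe 1746-08-15.
I invoke monthhop using n='28', → 1748-12-15.
I run shrink using x='7', and observe -7.
Calling scale using x='-51', and get 357.
I invoke show(), yielding 357.
I use scale using x='84', giving 29988.
I run pull using k='pija', yielding vecanast.
Calling monthhop using n='-5', and observe 1748-07-15.
Now I run anchor using d='2014-02-02', — result: 2014-02-02.


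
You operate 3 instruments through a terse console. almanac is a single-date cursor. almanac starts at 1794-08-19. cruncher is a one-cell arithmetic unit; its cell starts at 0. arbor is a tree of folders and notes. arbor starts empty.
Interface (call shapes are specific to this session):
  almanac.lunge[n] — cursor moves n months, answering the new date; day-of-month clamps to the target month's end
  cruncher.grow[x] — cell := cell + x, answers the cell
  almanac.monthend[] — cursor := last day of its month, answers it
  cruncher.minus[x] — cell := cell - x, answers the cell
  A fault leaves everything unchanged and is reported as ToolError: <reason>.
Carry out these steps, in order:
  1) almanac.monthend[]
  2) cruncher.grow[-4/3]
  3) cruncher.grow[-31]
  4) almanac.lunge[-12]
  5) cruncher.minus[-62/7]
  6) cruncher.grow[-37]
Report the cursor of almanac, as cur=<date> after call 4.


Answer: cur=1793-08-31

Derivation:
$ almanac.monthend
[out] 1794-08-31
$ cruncher.grow x→-4/3
[out] -4/3
$ cruncher.grow x→-31
[out] -97/3
$ almanac.lunge n→-12
[out] 1793-08-31
$ cruncher.minus x→-62/7
[out] -493/21
$ cruncher.grow x→-37
[out] -1270/21


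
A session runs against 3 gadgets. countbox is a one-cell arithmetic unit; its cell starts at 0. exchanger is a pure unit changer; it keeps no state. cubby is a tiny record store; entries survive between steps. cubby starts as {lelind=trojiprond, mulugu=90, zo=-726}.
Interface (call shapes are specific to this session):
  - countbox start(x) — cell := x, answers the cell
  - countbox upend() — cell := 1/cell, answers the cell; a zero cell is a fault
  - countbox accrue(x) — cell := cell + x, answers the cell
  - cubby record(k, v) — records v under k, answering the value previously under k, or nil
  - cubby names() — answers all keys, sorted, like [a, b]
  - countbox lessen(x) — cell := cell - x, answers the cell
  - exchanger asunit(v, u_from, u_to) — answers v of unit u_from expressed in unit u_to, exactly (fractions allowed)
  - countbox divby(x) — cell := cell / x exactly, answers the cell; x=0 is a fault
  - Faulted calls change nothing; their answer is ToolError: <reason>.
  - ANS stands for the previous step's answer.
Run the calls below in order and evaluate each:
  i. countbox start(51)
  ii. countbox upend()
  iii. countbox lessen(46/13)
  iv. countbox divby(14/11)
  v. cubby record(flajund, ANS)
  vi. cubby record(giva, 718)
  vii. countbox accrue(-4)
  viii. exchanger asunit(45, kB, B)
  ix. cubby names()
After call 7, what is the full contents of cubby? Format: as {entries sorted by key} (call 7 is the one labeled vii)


→ countbox start(x→51)
← 51
→ countbox upend()
← 1/51
→ countbox lessen(x→46/13)
← -2333/663
→ countbox divby(x→14/11)
← -25663/9282
→ cubby record(k→flajund, v→ANS)
← nil
→ cubby record(k→giva, v→718)
← nil
→ countbox accrue(x→-4)
← -62791/9282
→ exchanger asunit(v→45, u_from→kB, u_to→B)
← 45000
→ cubby names()
← [flajund, giva, lelind, mulugu, zo]

Answer: {flajund=-25663/9282, giva=718, lelind=trojiprond, mulugu=90, zo=-726}


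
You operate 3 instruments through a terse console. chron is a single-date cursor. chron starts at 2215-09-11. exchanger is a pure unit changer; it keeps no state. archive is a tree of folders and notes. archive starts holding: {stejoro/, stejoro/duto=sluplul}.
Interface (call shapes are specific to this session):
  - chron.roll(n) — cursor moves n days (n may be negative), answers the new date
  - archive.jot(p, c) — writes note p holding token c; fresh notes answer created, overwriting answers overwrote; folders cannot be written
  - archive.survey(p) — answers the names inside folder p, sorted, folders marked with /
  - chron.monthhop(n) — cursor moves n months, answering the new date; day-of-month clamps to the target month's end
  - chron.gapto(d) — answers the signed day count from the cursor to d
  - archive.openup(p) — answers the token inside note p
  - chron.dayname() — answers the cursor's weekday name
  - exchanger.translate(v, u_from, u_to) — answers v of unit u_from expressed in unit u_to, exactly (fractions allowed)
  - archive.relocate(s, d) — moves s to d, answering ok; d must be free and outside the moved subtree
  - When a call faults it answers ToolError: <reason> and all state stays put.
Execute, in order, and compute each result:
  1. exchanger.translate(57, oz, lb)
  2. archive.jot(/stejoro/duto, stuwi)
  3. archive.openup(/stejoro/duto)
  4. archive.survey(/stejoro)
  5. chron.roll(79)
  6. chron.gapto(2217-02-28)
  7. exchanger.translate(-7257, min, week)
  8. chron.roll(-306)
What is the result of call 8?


Answer: 2215-01-27

Derivation:
-- exchanger.translate(v=57, u_from=oz, u_to=lb) -> 57/16
-- archive.jot(p=/stejoro/duto, c=stuwi) -> overwrote
-- archive.openup(p=/stejoro/duto) -> stuwi
-- archive.survey(p=/stejoro) -> [duto]
-- chron.roll(n=79) -> 2215-11-29
-- chron.gapto(d=2217-02-28) -> 457
-- exchanger.translate(v=-7257, u_from=min, u_to=week) -> -2419/3360
-- chron.roll(n=-306) -> 2215-01-27


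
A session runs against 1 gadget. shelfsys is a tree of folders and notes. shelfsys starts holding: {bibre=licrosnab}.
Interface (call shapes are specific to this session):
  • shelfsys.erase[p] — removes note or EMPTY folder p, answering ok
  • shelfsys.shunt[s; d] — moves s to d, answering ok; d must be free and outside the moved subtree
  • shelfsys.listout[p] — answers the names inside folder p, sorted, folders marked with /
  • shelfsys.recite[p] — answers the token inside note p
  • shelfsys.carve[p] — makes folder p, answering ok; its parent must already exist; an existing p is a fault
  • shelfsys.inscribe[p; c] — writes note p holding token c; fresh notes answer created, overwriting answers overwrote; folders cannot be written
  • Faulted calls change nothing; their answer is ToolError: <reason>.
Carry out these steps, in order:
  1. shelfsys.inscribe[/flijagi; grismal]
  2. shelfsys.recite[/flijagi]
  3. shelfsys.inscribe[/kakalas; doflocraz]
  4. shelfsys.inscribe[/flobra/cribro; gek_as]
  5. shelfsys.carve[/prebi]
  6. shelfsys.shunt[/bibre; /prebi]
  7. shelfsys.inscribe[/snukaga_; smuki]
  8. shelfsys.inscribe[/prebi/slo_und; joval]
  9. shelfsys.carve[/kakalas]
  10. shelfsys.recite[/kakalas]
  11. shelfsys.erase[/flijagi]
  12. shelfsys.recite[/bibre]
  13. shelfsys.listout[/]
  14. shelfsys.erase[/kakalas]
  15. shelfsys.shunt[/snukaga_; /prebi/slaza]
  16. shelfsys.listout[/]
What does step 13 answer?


Answer: [bibre, kakalas, prebi/, snukaga_]

Derivation:
% shelfsys.inscribe p: /flijagi c: grismal
= created
% shelfsys.recite p: /flijagi
= grismal
% shelfsys.inscribe p: /kakalas c: doflocraz
= created
% shelfsys.inscribe p: /flobra/cribro c: gek_as
= ToolError: no parent
% shelfsys.carve p: /prebi
= ok
% shelfsys.shunt s: /bibre d: /prebi
= ToolError: exists
% shelfsys.inscribe p: /snukaga_ c: smuki
= created
% shelfsys.inscribe p: /prebi/slo_und c: joval
= created
% shelfsys.carve p: /kakalas
= ToolError: exists
% shelfsys.recite p: /kakalas
= doflocraz
% shelfsys.erase p: /flijagi
= ok
% shelfsys.recite p: /bibre
= licrosnab
% shelfsys.listout p: /
= [bibre, kakalas, prebi/, snukaga_]
% shelfsys.erase p: /kakalas
= ok
% shelfsys.shunt s: /snukaga_ d: /prebi/slaza
= ok
% shelfsys.listout p: /
= [bibre, prebi/]


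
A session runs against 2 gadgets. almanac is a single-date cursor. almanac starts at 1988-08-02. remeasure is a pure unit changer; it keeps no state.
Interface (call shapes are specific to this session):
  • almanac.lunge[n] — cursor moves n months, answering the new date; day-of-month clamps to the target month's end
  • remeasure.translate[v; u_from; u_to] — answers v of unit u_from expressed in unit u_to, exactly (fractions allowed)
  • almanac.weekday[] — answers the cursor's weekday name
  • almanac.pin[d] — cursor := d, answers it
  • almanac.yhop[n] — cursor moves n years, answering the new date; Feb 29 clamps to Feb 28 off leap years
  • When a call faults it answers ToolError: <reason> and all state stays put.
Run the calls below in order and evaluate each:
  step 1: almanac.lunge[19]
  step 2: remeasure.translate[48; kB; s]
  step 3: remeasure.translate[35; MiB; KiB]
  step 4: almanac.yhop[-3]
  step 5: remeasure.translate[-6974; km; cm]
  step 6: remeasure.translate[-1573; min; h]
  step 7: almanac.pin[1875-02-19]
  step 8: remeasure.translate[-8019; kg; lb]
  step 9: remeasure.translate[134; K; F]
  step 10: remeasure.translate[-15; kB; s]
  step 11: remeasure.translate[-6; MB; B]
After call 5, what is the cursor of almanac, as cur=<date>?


Now I run lunge(n: 19), — result: 1990-03-02.
I call translate(v: 48, u_from: kB, u_to: s): ToolError: incompatible units.
Next I call translate(v: 35, u_from: MiB, u_to: KiB), yielding 35840.
I use yhop(n: -3), — result: 1987-03-02.
I run translate(v: -6974, u_from: km, u_to: cm), and observe -697400000.
Calling translate(v: -1573, u_from: min, u_to: h), → -1573/60.
Calling pin(d: 1875-02-19), and observe 1875-02-19.
Then translate(v: -8019, u_from: kg, u_to: lb), yielding -72900000000/4123567.
Calling translate(v: 134, u_from: K, u_to: F): -21847/100.
Then translate(v: -15, u_from: kB, u_to: s), yielding ToolError: incompatible units.
Then translate(v: -6, u_from: MB, u_to: B), giving -6000000.

Answer: cur=1987-03-02


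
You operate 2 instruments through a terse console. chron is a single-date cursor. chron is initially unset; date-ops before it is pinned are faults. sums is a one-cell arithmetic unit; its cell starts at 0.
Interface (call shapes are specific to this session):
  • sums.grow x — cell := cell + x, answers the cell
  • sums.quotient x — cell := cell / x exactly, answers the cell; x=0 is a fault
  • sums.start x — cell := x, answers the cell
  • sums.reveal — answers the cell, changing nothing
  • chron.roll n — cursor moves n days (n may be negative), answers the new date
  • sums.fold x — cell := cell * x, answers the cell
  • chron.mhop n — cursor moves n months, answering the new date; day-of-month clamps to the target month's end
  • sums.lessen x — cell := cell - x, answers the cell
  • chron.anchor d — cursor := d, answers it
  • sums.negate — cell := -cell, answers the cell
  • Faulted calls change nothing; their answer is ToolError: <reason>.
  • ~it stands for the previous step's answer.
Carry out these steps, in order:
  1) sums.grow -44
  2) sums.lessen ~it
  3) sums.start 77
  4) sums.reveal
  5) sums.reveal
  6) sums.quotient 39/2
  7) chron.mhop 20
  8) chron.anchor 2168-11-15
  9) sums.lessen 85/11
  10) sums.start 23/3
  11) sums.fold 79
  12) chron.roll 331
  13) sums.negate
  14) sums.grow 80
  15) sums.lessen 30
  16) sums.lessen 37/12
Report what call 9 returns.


Answer: -1621/429

Derivation:
>> sums.grow(-44)
<< -44
>> sums.lessen(~it)
<< 0
>> sums.start(77)
<< 77
>> sums.reveal()
<< 77
>> sums.reveal()
<< 77
>> sums.quotient(39/2)
<< 154/39
>> chron.mhop(20)
<< ToolError: no date set
>> chron.anchor(2168-11-15)
<< 2168-11-15
>> sums.lessen(85/11)
<< -1621/429
>> sums.start(23/3)
<< 23/3
>> sums.fold(79)
<< 1817/3
>> chron.roll(331)
<< 2169-10-12
>> sums.negate()
<< -1817/3
>> sums.grow(80)
<< -1577/3
>> sums.lessen(30)
<< -1667/3
>> sums.lessen(37/12)
<< -2235/4


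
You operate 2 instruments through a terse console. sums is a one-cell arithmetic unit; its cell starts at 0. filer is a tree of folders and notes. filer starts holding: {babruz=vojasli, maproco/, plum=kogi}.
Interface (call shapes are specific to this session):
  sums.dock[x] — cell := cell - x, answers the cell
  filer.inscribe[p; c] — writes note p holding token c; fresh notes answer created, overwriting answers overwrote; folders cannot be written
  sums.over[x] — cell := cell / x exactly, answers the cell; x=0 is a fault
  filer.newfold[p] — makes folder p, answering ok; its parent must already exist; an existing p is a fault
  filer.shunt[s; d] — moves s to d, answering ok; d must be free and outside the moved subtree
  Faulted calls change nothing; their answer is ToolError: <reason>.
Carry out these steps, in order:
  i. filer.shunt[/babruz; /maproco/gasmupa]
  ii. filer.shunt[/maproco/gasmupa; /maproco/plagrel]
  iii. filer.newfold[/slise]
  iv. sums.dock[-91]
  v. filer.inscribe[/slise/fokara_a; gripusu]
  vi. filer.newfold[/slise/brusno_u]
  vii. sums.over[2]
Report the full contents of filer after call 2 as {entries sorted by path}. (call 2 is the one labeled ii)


Answer: {maproco/, maproco/plagrel=vojasli, plum=kogi}

Derivation:
$ filer.shunt s='/babruz' d='/maproco/gasmupa'
[out] ok
$ filer.shunt s='/maproco/gasmupa' d='/maproco/plagrel'
[out] ok
$ filer.newfold p='/slise'
[out] ok
$ sums.dock x='-91'
[out] 91
$ filer.inscribe p='/slise/fokara_a' c='gripusu'
[out] created
$ filer.newfold p='/slise/brusno_u'
[out] ok
$ sums.over x='2'
[out] 91/2


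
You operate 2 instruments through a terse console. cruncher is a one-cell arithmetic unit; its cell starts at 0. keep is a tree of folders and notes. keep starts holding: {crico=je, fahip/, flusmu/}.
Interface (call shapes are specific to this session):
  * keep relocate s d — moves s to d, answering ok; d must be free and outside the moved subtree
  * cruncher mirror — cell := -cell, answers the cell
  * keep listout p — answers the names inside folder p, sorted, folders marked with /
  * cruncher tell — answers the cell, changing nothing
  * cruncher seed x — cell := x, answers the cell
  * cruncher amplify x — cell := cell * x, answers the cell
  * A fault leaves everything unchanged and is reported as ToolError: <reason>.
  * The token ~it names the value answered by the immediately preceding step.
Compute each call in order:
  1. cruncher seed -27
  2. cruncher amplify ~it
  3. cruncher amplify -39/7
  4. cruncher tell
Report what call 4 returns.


;; cruncher seed(x: -27) == -27
;; cruncher amplify(x: ~it) == 729
;; cruncher amplify(x: -39/7) == -28431/7
;; cruncher tell() == -28431/7

Answer: -28431/7


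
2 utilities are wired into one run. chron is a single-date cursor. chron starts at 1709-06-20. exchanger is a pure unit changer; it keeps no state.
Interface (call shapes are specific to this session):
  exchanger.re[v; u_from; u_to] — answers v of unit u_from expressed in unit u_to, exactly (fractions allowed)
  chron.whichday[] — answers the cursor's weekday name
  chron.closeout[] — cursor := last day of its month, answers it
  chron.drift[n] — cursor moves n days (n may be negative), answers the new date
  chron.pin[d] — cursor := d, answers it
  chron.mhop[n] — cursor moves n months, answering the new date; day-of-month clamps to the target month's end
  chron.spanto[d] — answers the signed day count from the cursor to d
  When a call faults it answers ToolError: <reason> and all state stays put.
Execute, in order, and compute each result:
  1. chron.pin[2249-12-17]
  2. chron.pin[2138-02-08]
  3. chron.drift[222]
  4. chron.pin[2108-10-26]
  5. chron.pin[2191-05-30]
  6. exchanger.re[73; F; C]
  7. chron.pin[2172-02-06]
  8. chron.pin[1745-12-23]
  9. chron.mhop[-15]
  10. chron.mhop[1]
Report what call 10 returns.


Answer: 1744-10-23

Derivation:
% 1. chron.pin(d→2249-12-17) ~> 2249-12-17
% 2. chron.pin(d→2138-02-08) ~> 2138-02-08
% 3. chron.drift(n→222) ~> 2138-09-18
% 4. chron.pin(d→2108-10-26) ~> 2108-10-26
% 5. chron.pin(d→2191-05-30) ~> 2191-05-30
% 6. exchanger.re(v→73, u_from→F, u_to→C) ~> 205/9
% 7. chron.pin(d→2172-02-06) ~> 2172-02-06
% 8. chron.pin(d→1745-12-23) ~> 1745-12-23
% 9. chron.mhop(n→-15) ~> 1744-09-23
% 10. chron.mhop(n→1) ~> 1744-10-23


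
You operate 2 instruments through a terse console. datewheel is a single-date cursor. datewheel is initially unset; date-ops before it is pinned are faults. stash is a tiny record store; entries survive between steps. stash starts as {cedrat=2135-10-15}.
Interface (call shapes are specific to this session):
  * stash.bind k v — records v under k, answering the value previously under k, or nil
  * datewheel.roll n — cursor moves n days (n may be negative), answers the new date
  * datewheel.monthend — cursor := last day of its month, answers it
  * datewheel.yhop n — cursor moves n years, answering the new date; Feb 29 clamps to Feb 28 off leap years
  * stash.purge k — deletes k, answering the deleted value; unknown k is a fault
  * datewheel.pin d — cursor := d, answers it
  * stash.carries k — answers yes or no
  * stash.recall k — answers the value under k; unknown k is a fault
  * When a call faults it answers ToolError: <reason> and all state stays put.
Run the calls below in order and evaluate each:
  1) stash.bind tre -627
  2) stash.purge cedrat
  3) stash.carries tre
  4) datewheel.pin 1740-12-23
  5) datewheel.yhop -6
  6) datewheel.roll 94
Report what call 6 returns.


;; 1. stash.bind(k: tre, v: -627) ~> nil
;; 2. stash.purge(k: cedrat) ~> 2135-10-15
;; 3. stash.carries(k: tre) ~> yes
;; 4. datewheel.pin(d: 1740-12-23) ~> 1740-12-23
;; 5. datewheel.yhop(n: -6) ~> 1734-12-23
;; 6. datewheel.roll(n: 94) ~> 1735-03-27

Answer: 1735-03-27


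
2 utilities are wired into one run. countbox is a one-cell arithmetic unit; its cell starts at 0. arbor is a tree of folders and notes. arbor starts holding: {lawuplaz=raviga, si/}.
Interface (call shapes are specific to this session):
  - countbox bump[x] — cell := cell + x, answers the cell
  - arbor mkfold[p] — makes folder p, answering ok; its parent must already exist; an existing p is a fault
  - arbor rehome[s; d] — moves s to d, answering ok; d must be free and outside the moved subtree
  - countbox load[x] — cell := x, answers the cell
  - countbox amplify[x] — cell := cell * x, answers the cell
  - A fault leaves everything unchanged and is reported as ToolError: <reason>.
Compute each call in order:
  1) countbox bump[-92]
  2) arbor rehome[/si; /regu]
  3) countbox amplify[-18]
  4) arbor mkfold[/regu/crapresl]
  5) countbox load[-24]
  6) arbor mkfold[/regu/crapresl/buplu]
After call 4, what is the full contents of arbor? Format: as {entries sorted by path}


! countbox bump(x→-92) -> -92
! arbor rehome(s→/si, d→/regu) -> ok
! countbox amplify(x→-18) -> 1656
! arbor mkfold(p→/regu/crapresl) -> ok
! countbox load(x→-24) -> -24
! arbor mkfold(p→/regu/crapresl/buplu) -> ok

Answer: {lawuplaz=raviga, regu/, regu/crapresl/}


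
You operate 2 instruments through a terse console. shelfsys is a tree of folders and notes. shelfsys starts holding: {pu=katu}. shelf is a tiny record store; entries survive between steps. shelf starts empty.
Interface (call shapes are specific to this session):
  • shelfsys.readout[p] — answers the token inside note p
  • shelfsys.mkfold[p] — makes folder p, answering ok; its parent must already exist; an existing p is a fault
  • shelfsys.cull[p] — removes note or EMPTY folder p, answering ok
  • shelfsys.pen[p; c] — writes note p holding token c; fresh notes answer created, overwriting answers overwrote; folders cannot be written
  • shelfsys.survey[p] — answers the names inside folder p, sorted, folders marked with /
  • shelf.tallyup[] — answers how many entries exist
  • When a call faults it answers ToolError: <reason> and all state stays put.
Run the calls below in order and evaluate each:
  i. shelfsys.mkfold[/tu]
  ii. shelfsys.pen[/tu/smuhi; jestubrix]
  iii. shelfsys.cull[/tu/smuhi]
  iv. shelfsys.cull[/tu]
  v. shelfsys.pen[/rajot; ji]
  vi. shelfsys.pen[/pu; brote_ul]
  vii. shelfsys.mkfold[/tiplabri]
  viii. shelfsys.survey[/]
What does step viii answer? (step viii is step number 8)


Answer: [pu, rajot, tiplabri/]

Derivation:
Do: shelfsys.mkfold[p: /tu]
See: ok
Do: shelfsys.pen[p: /tu/smuhi; c: jestubrix]
See: created
Do: shelfsys.cull[p: /tu/smuhi]
See: ok
Do: shelfsys.cull[p: /tu]
See: ok
Do: shelfsys.pen[p: /rajot; c: ji]
See: created
Do: shelfsys.pen[p: /pu; c: brote_ul]
See: overwrote
Do: shelfsys.mkfold[p: /tiplabri]
See: ok
Do: shelfsys.survey[p: /]
See: [pu, rajot, tiplabri/]


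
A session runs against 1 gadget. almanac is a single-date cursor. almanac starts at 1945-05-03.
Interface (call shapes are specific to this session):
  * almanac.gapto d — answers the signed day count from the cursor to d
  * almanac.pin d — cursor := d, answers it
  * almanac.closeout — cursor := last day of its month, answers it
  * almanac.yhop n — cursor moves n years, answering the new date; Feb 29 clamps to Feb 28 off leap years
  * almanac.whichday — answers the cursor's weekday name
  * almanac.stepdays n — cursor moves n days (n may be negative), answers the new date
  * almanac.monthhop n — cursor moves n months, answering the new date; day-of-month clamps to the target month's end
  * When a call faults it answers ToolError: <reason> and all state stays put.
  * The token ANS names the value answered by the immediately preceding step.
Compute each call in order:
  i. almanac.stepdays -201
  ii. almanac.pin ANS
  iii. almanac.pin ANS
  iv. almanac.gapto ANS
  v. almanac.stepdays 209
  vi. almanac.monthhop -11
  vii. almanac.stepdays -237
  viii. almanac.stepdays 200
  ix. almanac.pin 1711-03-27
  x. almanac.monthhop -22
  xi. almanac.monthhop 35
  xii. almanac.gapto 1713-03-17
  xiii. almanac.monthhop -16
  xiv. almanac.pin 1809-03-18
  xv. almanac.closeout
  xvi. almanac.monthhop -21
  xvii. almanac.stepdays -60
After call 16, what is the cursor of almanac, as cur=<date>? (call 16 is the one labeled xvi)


> stepdays n: -201
:: 1944-10-14
> pin d: ANS
:: 1944-10-14
> pin d: ANS
:: 1944-10-14
> gapto d: ANS
:: 0
> stepdays n: 209
:: 1945-05-11
> monthhop n: -11
:: 1944-06-11
> stepdays n: -237
:: 1943-10-18
> stepdays n: 200
:: 1944-05-05
> pin d: 1711-03-27
:: 1711-03-27
> monthhop n: -22
:: 1709-05-27
> monthhop n: 35
:: 1712-04-27
> gapto d: 1713-03-17
:: 324
> monthhop n: -16
:: 1710-12-27
> pin d: 1809-03-18
:: 1809-03-18
> closeout
:: 1809-03-31
> monthhop n: -21
:: 1807-06-30
> stepdays n: -60
:: 1807-05-01

Answer: cur=1807-06-30


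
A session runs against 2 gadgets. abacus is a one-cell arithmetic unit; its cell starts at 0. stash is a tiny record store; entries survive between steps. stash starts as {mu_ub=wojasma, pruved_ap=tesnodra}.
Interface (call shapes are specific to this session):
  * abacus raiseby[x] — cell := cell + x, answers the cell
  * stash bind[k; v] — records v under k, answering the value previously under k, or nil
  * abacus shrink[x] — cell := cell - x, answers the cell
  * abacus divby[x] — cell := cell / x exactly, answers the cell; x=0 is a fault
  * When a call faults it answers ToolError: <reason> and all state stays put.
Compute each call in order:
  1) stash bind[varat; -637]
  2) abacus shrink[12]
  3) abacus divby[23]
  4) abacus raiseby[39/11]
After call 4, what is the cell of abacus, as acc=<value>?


Answer: acc=765/253

Derivation:
% stash bind varat -637
[out] nil
% abacus shrink 12
[out] -12
% abacus divby 23
[out] -12/23
% abacus raiseby 39/11
[out] 765/253


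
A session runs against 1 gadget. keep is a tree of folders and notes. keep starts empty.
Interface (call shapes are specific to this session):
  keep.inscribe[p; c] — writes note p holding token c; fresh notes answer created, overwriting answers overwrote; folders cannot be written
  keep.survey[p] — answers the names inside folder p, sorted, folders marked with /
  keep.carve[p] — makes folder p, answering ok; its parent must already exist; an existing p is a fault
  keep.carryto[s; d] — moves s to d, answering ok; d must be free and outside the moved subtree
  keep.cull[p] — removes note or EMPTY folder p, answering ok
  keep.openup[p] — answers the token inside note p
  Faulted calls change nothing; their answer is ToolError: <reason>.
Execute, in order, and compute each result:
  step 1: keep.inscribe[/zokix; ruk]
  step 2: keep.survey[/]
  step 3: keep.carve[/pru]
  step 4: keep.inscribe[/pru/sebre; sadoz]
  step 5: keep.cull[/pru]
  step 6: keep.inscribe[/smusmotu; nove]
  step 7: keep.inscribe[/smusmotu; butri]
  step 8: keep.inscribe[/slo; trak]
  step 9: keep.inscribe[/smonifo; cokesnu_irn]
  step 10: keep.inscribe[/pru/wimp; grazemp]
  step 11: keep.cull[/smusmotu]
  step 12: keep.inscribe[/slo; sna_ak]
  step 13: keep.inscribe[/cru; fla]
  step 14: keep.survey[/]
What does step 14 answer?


Answer: [cru, pru/, slo, smonifo, zokix]

Derivation:
CALL keep.inscribe[/zokix; ruk]
RET  created
CALL keep.survey[/]
RET  [zokix]
CALL keep.carve[/pru]
RET  ok
CALL keep.inscribe[/pru/sebre; sadoz]
RET  created
CALL keep.cull[/pru]
RET  ToolError: not empty
CALL keep.inscribe[/smusmotu; nove]
RET  created
CALL keep.inscribe[/smusmotu; butri]
RET  overwrote
CALL keep.inscribe[/slo; trak]
RET  created
CALL keep.inscribe[/smonifo; cokesnu_irn]
RET  created
CALL keep.inscribe[/pru/wimp; grazemp]
RET  created
CALL keep.cull[/smusmotu]
RET  ok
CALL keep.inscribe[/slo; sna_ak]
RET  overwrote
CALL keep.inscribe[/cru; fla]
RET  created
CALL keep.survey[/]
RET  [cru, pru/, slo, smonifo, zokix]


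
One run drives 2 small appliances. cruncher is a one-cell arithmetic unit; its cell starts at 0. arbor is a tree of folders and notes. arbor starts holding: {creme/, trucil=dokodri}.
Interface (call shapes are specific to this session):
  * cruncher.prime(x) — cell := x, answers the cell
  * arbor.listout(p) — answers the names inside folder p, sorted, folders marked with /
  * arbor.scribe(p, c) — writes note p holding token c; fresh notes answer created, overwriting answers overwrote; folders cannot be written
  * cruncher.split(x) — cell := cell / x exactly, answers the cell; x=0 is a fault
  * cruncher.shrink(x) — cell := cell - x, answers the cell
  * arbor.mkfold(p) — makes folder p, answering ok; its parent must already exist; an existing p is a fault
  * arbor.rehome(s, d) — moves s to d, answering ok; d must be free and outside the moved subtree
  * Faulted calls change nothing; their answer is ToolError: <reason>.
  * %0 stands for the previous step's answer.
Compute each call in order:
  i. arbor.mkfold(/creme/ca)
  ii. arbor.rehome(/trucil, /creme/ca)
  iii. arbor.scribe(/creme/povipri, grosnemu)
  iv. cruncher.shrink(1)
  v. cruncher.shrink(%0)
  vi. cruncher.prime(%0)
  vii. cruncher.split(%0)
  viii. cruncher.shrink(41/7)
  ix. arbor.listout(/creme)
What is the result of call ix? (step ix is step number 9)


→ mkfold(/creme/ca)
← ok
→ rehome(/trucil, /creme/ca)
← ToolError: exists
→ scribe(/creme/povipri, grosnemu)
← created
→ shrink(1)
← -1
→ shrink(%0)
← 0
→ prime(%0)
← 0
→ split(%0)
← ToolError: division by zero
→ shrink(41/7)
← -41/7
→ listout(/creme)
← [ca/, povipri]

Answer: [ca/, povipri]


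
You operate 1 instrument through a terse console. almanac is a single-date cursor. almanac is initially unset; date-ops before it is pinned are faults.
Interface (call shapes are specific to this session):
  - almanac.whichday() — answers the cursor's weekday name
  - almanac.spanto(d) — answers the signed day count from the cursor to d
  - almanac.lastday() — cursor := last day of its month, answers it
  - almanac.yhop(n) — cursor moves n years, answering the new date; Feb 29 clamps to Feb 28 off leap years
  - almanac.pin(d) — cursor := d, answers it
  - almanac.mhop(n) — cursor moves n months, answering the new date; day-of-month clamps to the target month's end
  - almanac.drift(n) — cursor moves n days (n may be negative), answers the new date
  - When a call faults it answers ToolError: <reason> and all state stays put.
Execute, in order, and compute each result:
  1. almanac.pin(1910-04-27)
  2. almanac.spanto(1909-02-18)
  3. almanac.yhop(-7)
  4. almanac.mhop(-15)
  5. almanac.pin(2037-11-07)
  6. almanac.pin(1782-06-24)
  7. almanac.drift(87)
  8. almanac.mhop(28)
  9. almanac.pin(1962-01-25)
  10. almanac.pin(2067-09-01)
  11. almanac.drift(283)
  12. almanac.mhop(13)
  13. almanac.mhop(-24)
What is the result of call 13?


Answer: 2067-07-10

Derivation:
==> almanac.pin(d→1910-04-27)
<== 1910-04-27
==> almanac.spanto(d→1909-02-18)
<== -433
==> almanac.yhop(n→-7)
<== 1903-04-27
==> almanac.mhop(n→-15)
<== 1902-01-27
==> almanac.pin(d→2037-11-07)
<== 2037-11-07
==> almanac.pin(d→1782-06-24)
<== 1782-06-24
==> almanac.drift(n→87)
<== 1782-09-19
==> almanac.mhop(n→28)
<== 1785-01-19
==> almanac.pin(d→1962-01-25)
<== 1962-01-25
==> almanac.pin(d→2067-09-01)
<== 2067-09-01
==> almanac.drift(n→283)
<== 2068-06-10
==> almanac.mhop(n→13)
<== 2069-07-10
==> almanac.mhop(n→-24)
<== 2067-07-10


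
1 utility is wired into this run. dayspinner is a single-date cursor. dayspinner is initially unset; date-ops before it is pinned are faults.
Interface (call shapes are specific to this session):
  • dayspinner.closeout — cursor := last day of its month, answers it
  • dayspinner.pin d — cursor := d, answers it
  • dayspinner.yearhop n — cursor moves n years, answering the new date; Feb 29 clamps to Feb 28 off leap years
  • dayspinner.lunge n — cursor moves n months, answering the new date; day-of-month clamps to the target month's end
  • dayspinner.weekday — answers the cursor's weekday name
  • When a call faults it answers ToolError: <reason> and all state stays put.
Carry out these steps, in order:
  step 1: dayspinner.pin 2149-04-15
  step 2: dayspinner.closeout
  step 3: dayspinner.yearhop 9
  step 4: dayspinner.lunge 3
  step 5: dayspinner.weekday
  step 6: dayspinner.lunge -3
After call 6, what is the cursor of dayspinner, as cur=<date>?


% dayspinner.pin d→2149-04-15
= 2149-04-15
% dayspinner.closeout
= 2149-04-30
% dayspinner.yearhop n→9
= 2158-04-30
% dayspinner.lunge n→3
= 2158-07-30
% dayspinner.weekday
= Sunday
% dayspinner.lunge n→-3
= 2158-04-30

Answer: cur=2158-04-30


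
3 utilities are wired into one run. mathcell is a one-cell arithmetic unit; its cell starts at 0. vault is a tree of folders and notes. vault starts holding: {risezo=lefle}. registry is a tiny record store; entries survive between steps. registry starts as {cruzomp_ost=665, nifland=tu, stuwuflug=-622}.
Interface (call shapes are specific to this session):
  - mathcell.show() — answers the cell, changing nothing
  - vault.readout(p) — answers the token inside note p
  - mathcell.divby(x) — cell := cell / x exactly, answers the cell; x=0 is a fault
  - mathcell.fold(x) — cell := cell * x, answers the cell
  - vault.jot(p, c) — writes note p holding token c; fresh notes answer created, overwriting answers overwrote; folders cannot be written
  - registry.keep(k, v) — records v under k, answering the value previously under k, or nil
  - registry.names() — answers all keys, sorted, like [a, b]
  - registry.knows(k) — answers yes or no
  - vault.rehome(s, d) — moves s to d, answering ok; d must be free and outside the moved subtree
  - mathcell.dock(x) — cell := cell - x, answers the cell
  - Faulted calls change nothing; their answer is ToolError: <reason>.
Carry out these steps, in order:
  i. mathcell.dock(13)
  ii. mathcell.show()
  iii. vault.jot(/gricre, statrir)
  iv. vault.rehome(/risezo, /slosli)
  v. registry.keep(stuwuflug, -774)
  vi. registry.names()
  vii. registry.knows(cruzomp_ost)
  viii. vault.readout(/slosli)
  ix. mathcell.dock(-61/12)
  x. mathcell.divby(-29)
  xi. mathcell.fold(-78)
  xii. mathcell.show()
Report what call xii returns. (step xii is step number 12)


Answer: -1235/58

Derivation:
Next I call mathcell.dock passing x='13', — result: -13.
Now I run mathcell.show(), yielding -13.
Using vault.jot passing p='/gricre', c='statrir': created.
Then vault.rehome passing s='/risezo', d='/slosli', yielding ok.
Invoking registry.keep passing k='stuwuflug', v='-774', → -622.
Now I run registry.names(), — result: [cruzomp_ost, nifland, stuwuflug].
Then registry.knows passing k='cruzomp_ost', and see yes.
I invoke vault.readout passing p='/slosli', giving lefle.
I try mathcell.dock passing x='-61/12', — result: -95/12.
I use mathcell.divby passing x='-29', which returns 95/348.
I invoke mathcell.fold passing x='-78', and see -1235/58.
Invoking mathcell.show(), giving -1235/58.


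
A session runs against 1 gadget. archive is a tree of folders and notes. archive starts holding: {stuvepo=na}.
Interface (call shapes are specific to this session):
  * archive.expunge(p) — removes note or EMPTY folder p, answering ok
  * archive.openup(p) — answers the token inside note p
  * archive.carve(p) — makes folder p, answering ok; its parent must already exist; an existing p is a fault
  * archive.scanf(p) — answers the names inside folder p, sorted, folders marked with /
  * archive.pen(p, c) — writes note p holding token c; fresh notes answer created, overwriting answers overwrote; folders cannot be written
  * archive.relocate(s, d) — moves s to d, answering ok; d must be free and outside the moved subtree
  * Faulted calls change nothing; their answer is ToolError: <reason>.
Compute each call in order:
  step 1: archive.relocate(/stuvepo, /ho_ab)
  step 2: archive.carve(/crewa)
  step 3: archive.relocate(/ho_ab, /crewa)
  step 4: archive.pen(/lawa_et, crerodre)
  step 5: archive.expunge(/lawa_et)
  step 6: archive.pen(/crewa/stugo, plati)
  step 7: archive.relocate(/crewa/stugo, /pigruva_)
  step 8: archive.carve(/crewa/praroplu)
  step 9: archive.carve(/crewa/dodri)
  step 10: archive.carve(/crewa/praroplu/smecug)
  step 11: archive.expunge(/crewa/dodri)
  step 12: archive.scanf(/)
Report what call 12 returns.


Answer: [crewa/, ho_ab, pigruva_]

Derivation:
% archive.relocate s='/stuvepo' d='/ho_ab'
[out] ok
% archive.carve p='/crewa'
[out] ok
% archive.relocate s='/ho_ab' d='/crewa'
[out] ToolError: exists
% archive.pen p='/lawa_et' c='crerodre'
[out] created
% archive.expunge p='/lawa_et'
[out] ok
% archive.pen p='/crewa/stugo' c='plati'
[out] created
% archive.relocate s='/crewa/stugo' d='/pigruva_'
[out] ok
% archive.carve p='/crewa/praroplu'
[out] ok
% archive.carve p='/crewa/dodri'
[out] ok
% archive.carve p='/crewa/praroplu/smecug'
[out] ok
% archive.expunge p='/crewa/dodri'
[out] ok
% archive.scanf p='/'
[out] [crewa/, ho_ab, pigruva_]


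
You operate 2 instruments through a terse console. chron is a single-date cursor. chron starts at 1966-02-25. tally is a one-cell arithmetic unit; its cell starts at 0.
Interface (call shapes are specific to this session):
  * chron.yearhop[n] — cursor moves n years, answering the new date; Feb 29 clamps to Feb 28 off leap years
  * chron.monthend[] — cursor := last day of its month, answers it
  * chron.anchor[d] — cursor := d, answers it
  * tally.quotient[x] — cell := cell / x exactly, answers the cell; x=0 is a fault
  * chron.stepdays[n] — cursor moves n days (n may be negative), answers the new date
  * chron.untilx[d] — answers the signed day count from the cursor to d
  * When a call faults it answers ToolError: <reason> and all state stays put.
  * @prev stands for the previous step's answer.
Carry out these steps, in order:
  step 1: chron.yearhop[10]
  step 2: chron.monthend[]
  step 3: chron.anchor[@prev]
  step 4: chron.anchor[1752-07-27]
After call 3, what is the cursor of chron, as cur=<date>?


→ yearhop(n→10)
← 1976-02-25
→ monthend()
← 1976-02-29
→ anchor(d→@prev)
← 1976-02-29
→ anchor(d→1752-07-27)
← 1752-07-27

Answer: cur=1976-02-29


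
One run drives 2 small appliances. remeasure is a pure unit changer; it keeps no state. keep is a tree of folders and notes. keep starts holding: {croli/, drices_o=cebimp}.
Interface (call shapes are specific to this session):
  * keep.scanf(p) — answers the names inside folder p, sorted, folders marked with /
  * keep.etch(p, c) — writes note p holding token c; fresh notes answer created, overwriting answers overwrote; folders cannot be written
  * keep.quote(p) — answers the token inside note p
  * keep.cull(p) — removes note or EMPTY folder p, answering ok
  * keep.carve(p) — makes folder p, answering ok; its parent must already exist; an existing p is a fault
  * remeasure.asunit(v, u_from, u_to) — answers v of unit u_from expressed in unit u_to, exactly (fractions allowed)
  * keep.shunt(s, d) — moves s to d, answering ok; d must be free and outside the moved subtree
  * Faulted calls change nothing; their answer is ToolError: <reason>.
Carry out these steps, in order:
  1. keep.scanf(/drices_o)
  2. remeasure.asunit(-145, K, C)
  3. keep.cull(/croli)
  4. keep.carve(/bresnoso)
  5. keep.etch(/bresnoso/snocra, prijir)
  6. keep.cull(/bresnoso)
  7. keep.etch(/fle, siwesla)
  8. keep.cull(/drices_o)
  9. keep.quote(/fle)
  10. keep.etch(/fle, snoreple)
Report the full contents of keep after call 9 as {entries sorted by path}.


-> scanf(p: /drices_o)
<- ToolError: not a directory
-> asunit(v: -145, u_from: K, u_to: C)
<- -8363/20
-> cull(p: /croli)
<- ok
-> carve(p: /bresnoso)
<- ok
-> etch(p: /bresnoso/snocra, c: prijir)
<- created
-> cull(p: /bresnoso)
<- ToolError: not empty
-> etch(p: /fle, c: siwesla)
<- created
-> cull(p: /drices_o)
<- ok
-> quote(p: /fle)
<- siwesla
-> etch(p: /fle, c: snoreple)
<- overwrote

Answer: {bresnoso/, bresnoso/snocra=prijir, fle=siwesla}


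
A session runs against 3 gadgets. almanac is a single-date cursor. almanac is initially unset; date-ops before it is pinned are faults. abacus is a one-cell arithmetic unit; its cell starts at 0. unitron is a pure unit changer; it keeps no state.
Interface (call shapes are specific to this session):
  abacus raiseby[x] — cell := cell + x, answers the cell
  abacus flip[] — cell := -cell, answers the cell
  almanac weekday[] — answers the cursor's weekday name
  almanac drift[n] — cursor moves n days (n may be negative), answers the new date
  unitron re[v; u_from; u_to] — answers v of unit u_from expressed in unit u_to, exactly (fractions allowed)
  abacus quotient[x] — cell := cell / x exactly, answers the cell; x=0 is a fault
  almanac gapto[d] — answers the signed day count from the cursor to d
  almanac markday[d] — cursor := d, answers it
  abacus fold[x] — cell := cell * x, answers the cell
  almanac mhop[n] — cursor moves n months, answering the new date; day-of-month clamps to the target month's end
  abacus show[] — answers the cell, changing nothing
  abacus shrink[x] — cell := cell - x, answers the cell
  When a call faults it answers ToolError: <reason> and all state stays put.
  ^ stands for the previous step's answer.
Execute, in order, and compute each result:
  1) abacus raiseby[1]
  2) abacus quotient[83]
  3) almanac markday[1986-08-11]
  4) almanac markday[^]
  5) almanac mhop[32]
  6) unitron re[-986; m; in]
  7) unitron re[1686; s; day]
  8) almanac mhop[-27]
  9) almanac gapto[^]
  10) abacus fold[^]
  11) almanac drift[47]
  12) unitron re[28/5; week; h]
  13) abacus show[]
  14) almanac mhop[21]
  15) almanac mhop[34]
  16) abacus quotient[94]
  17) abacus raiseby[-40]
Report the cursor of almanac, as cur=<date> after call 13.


Step: abacus raiseby[x=1]
Result: 1
Step: abacus quotient[x=83]
Result: 1/83
Step: almanac markday[d=1986-08-11]
Result: 1986-08-11
Step: almanac markday[d=^]
Result: 1986-08-11
Step: almanac mhop[n=32]
Result: 1989-04-11
Step: unitron re[v=-986; u_from=m; u_to=in]
Result: -4930000/127
Step: unitron re[v=1686; u_from=s; u_to=day]
Result: 281/14400
Step: almanac mhop[n=-27]
Result: 1987-01-11
Step: almanac gapto[d=^]
Result: 0
Step: abacus fold[x=^]
Result: 0
Step: almanac drift[n=47]
Result: 1987-02-27
Step: unitron re[v=28/5; u_from=week; u_to=h]
Result: 4704/5
Step: abacus show[]
Result: 0
Step: almanac mhop[n=21]
Result: 1988-11-27
Step: almanac mhop[n=34]
Result: 1991-09-27
Step: abacus quotient[x=94]
Result: 0
Step: abacus raiseby[x=-40]
Result: -40

Answer: cur=1987-02-27
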